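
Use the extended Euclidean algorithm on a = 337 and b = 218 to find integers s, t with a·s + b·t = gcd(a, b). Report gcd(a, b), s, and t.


Euclidean algorithm on (337, 218) — divide until remainder is 0:
  337 = 1 · 218 + 119
  218 = 1 · 119 + 99
  119 = 1 · 99 + 20
  99 = 4 · 20 + 19
  20 = 1 · 19 + 1
  19 = 19 · 1 + 0
gcd(337, 218) = 1.
Track Bezout coefficients alongside the remainders: start with r₀ = 337 = a·1 + b·0 (s = 1, t = 0) and r₁ = 218 = a·0 + b·1 (s = 0, t = 1); each new remainder r_{k+1} = r_{k-1} − q_k·r_k inherits s_{k+1} = s_{k-1} − q_k·s_k, t_{k+1} = t_{k-1} − q_k·t_k, so r_k = a·s_k + b·t_k at every step:
  q = 1: r = 119, s = 1 − 1·0 = 1, t = 0 − 1·1 = -1  (check: 337·1 + 218·(-1) = 119)
  q = 1: r = 99, s = 0 − 1·1 = -1, t = 1 − 1·(-1) = 2  (check: 337·(-1) + 218·2 = 99)
  q = 1: r = 20, s = 1 − 1·(-1) = 2, t = -1 − 1·2 = -3  (check: 337·2 + 218·(-3) = 20)
  q = 4: r = 19, s = -1 − 4·2 = -9, t = 2 − 4·(-3) = 14  (check: 337·(-9) + 218·14 = 19)
  q = 1: r = 1, s = 2 − 1·(-9) = 11, t = -3 − 1·14 = -17  (check: 337·11 + 218·(-17) = 1)
The row with r = 1 (the gcd) gives the Bezout coefficients s = 11, t = -17.
Result: 337 · (11) + 218 · (-17) = 1.

gcd(337, 218) = 1; s = 11, t = -17 (check: 337·11 + 218·(-17) = 1).


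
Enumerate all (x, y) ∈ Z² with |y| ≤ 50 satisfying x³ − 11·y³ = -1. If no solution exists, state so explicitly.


The equation is x³ - 11y³ = -1. For fixed y, x³ = 11·y³ − 1, so a solution requires the RHS to be a perfect cube.
Strategy: iterate y from -50 to 50, compute RHS = 11·y³ − 1, and check whether it is a (positive or negative) perfect cube.
Check small values of y:
  y = 0: RHS = -1 = (-1)³ ⇒ x = -1 works.
  y = 1: RHS = 10 is not a perfect cube.
  y = -1: RHS = -12 is not a perfect cube.
  y = 2: RHS = 87 is not a perfect cube.
  y = -2: RHS = -89 is not a perfect cube.
  y = 3: RHS = 296 is not a perfect cube.
  y = -3: RHS = -298 is not a perfect cube.
Continuing the search up to |y| = 50 finds no further solutions beyond those listed.
Collected solutions: (-1, 0).

Solutions (with |y| ≤ 50): (-1, 0).


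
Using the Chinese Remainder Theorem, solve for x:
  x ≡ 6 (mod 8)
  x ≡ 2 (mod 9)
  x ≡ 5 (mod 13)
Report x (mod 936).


Moduli 8, 9, 13 are pairwise coprime; by CRT there is a unique solution modulo M = 8 · 9 · 13 = 936.
Solve pairwise, accumulating the modulus:
  Start with x ≡ 6 (mod 8).
  Combine with x ≡ 2 (mod 9): since gcd(8, 9) = 1, we get a unique residue mod 72.
    Write x = 6 + 8·t and substitute into x ≡ 2 (mod 9): 8·t ≡ 2 − 6 = -4 (mod 9).
    Reduce coefficients mod 9: 8·t ≡ 5 (mod 9).
    The inverse of 8 mod 9 is 8 (since 8·8 = 64 = 7·9 + 1), so t ≡ 8·5 = 40 ≡ 4 (mod 9).
    Then x = 6 + 8·4 = 38, valid modulo lcm(8, 9) = 72: x ≡ 38 (mod 72).
  Combine with x ≡ 5 (mod 13): since gcd(72, 13) = 1, we get a unique residue mod 936.
    Write x = 38 + 72·t and substitute into x ≡ 5 (mod 13): 72·t ≡ 5 − 38 = -33 (mod 13).
    Reduce coefficients mod 13: 7·t ≡ 6 (mod 13).
    The inverse of 7 mod 13 is 2 (since 7·2 = 14 = 1·13 + 1), so t ≡ 2·6 = 12 ≡ 12 (mod 13).
    Then x = 38 + 72·12 = 902, valid modulo lcm(72, 13) = 936: x ≡ 902 (mod 936).
Verify: 902 mod 8 = 6 ✓, 902 mod 9 = 2 ✓, 902 mod 13 = 5 ✓.

x ≡ 902 (mod 936).


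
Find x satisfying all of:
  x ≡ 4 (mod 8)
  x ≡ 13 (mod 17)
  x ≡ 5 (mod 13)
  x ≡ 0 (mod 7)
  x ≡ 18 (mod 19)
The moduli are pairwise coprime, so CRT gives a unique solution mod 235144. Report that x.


Product of moduli M = 8 · 17 · 13 · 7 · 19 = 235144.
Merge one congruence at a time:
  Start: x ≡ 4 (mod 8).
  Combine with x ≡ 13 (mod 17); new modulus lcm = 136.
    Write x = 4 + 8·t and substitute into x ≡ 13 (mod 17): 8·t ≡ 13 − 4 = 9 (mod 17).
    The inverse of 8 mod 17 is 15 (since 8·15 = 120 = 7·17 + 1), so t ≡ 15·9 = 135 ≡ 16 (mod 17).
    Then x = 4 + 8·16 = 132, valid modulo lcm(8, 17) = 136: x ≡ 132 (mod 136).
  Combine with x ≡ 5 (mod 13); new modulus lcm = 1768.
    Write x = 132 + 136·t and substitute into x ≡ 5 (mod 13): 136·t ≡ 5 − 132 = -127 (mod 13).
    Reduce coefficients mod 13: 6·t ≡ 3 (mod 13).
    The inverse of 6 mod 13 is 11 (since 6·11 = 66 = 5·13 + 1), so t ≡ 11·3 = 33 ≡ 7 (mod 13).
    Then x = 132 + 136·7 = 1084, valid modulo lcm(136, 13) = 1768: x ≡ 1084 (mod 1768).
  Combine with x ≡ 0 (mod 7); new modulus lcm = 12376.
    Write x = 1084 + 1768·t and substitute into x ≡ 0 (mod 7): 1768·t ≡ 0 − 1084 = -1084 (mod 7).
    Reduce coefficients mod 7: 4·t ≡ 1 (mod 7).
    The inverse of 4 mod 7 is 2 (since 4·2 = 8 = 1·7 + 1), so t ≡ 2·1 = 2 ≡ 2 (mod 7).
    Then x = 1084 + 1768·2 = 4620, valid modulo lcm(1768, 7) = 12376: x ≡ 4620 (mod 12376).
  Combine with x ≡ 18 (mod 19); new modulus lcm = 235144.
    Write x = 4620 + 12376·t and substitute into x ≡ 18 (mod 19): 12376·t ≡ 18 − 4620 = -4602 (mod 19).
    Reduce coefficients mod 19: 7·t ≡ 15 (mod 19).
    The inverse of 7 mod 19 is 11 (since 7·11 = 77 = 4·19 + 1), so t ≡ 11·15 = 165 ≡ 13 (mod 19).
    Then x = 4620 + 12376·13 = 165508, valid modulo lcm(12376, 19) = 235144: x ≡ 165508 (mod 235144).
Verify against each original: 165508 mod 8 = 4, 165508 mod 17 = 13, 165508 mod 13 = 5, 165508 mod 7 = 0, 165508 mod 19 = 18.

x ≡ 165508 (mod 235144).


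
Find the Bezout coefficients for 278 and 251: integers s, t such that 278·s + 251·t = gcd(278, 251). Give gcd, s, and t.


Euclidean algorithm on (278, 251) — divide until remainder is 0:
  278 = 1 · 251 + 27
  251 = 9 · 27 + 8
  27 = 3 · 8 + 3
  8 = 2 · 3 + 2
  3 = 1 · 2 + 1
  2 = 2 · 1 + 0
gcd(278, 251) = 1.
Track Bezout coefficients alongside the remainders: start with r₀ = 278 = a·1 + b·0 (s = 1, t = 0) and r₁ = 251 = a·0 + b·1 (s = 0, t = 1); each new remainder r_{k+1} = r_{k-1} − q_k·r_k inherits s_{k+1} = s_{k-1} − q_k·s_k, t_{k+1} = t_{k-1} − q_k·t_k, so r_k = a·s_k + b·t_k at every step:
  q = 1: r = 27, s = 1 − 1·0 = 1, t = 0 − 1·1 = -1  (check: 278·1 + 251·(-1) = 27)
  q = 9: r = 8, s = 0 − 9·1 = -9, t = 1 − 9·(-1) = 10  (check: 278·(-9) + 251·10 = 8)
  q = 3: r = 3, s = 1 − 3·(-9) = 28, t = -1 − 3·10 = -31  (check: 278·28 + 251·(-31) = 3)
  q = 2: r = 2, s = -9 − 2·28 = -65, t = 10 − 2·(-31) = 72  (check: 278·(-65) + 251·72 = 2)
  q = 1: r = 1, s = 28 − 1·(-65) = 93, t = -31 − 1·72 = -103  (check: 278·93 + 251·(-103) = 1)
The row with r = 1 (the gcd) gives the Bezout coefficients s = 93, t = -103.
Result: 278 · (93) + 251 · (-103) = 1.

gcd(278, 251) = 1; s = 93, t = -103 (check: 278·93 + 251·(-103) = 1).


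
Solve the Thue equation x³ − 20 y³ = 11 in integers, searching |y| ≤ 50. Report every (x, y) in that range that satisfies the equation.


The equation is x³ - 20y³ = 11. For fixed y, x³ = 20·y³ + 11, so a solution requires the RHS to be a perfect cube.
Strategy: iterate y from -50 to 50, compute RHS = 20·y³ + 11, and check whether it is a (positive or negative) perfect cube.
Check small values of y:
  y = 0: RHS = 11 is not a perfect cube.
  y = 1: RHS = 31 is not a perfect cube.
  y = -1: RHS = -9 is not a perfect cube.
  y = 2: RHS = 171 is not a perfect cube.
  y = -2: RHS = -149 is not a perfect cube.
  y = 3: RHS = 551 is not a perfect cube.
  y = -3: RHS = -529 is not a perfect cube.
Continuing the search up to |y| = 50 finds no solutions either.
No (x, y) in the scanned range satisfies the equation.

No integer solutions with |y| ≤ 50.


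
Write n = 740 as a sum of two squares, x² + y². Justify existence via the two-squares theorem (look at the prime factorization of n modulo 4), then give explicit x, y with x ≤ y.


Step 1: Factor n = 740 = 2^2 · 5 · 37.
Step 2: Check the mod-4 condition on each prime factor: 2 = 2 (special); 5 ≡ 1 (mod 4), exponent 1; 37 ≡ 1 (mod 4), exponent 1.
All primes ≡ 3 (mod 4) appear to even exponent (or don't appear), so by the two-squares theorem n IS expressible as a sum of two squares.
Step 3: Build a representation. Group n = k² · m with k = 2 and m = 5 · 37 = 185 (a product of primes ≡ 1 (mod 4)); a representation of m scales to one of n via (k·x)² + (k·y)² = k²(x² + y²). Each prime p ≡ 1 (mod 4) is itself a sum of two squares; find a² by testing p − a² for a perfect square:
  5: 5 − 1² = 4 = 2² ⇒ 5 = 1² + 2².
  37: 37 − 1² = 36 = 6² ⇒ 37 = 1² + 6².
  Combine using the Brahmagupta–Fibonacci identity (a² + b²)(c² + d²) = (ac − bd)² + (ad + bc)² = (ac + bd)² + (ad − bc)²:
  5 · 37 = 185: from (1² + 2²)(1² + 6²), take (1·1 − 2·6, 1·6 + 2·1) = (1 − 12, 6 + 2) = (-11, 8); dropping signs (only squares matter) gives (11, 8); check 11² + 8² = 121 + 64 = 185 ✓.
  Scale by k = 2: (2·11, 2·8) = (22, 16).
Step 4: Order so x ≤ y and verify: 16² + 22² = 256 + 484 = 740 = n. ✓

n = 740 = 16² + 22² (one valid representation with x ≤ y).


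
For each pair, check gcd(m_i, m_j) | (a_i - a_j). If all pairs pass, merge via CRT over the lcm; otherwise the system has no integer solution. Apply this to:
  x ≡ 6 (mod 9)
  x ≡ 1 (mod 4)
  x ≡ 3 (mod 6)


Moduli 9, 4, 6 are not pairwise coprime, so CRT works modulo lcm(m_i) when all pairwise compatibility conditions hold.
Pairwise compatibility: gcd(m_i, m_j) must divide a_i - a_j for every pair.
Merge one congruence at a time:
  Start: x ≡ 6 (mod 9).
  Combine with x ≡ 1 (mod 4): gcd(9, 4) = 1; 1 - 6 = -5, which IS divisible by 1, so compatible.
    Write x = 6 + 9·t and substitute into x ≡ 1 (mod 4): 9·t ≡ 1 − 6 = -5 (mod 4).
    Reduce coefficients mod 4: 1·t ≡ 3 (mod 4).
    So t ≡ 3 (mod 4).
    Then x = 6 + 9·3 = 33, valid modulo lcm(9, 4) = 36: x ≡ 33 (mod 36).
  Combine with x ≡ 3 (mod 6): gcd(36, 6) = 6; 3 - 33 = -30, which IS divisible by 6, so compatible.
    Write x = 33 + 36·t and substitute into x ≡ 3 (mod 6): 36·t ≡ 3 − 33 = -30 (mod 6).
    Divide the congruence (and modulus) by g = 6: 6·t ≡ -5 (mod 1).
    Modulo 1 every t works; take t = 0.
    Then x = 33 + 36·0 = 33, valid modulo lcm(36, 6) = 36: x ≡ 33 (mod 36).
Verify: 33 mod 9 = 6, 33 mod 4 = 1, 33 mod 6 = 3.

x ≡ 33 (mod 36).


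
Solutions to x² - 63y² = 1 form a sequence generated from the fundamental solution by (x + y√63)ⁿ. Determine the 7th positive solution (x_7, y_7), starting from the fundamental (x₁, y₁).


Step 1: Find the fundamental solution (x₁, y₁) of x² - 63y² = 1.
  Expand √63 as a continued fraction. a₀ = ⌊√63⌋ = 7; iterate m_{k+1} = d_k·a_k − m_k, d_{k+1} = (63 − m_{k+1}²)/d_k, a_{k+1} = ⌊(a₀ + m_{k+1})/d_{k+1}⌋ (starting m₀ = 0, d₀ = 1), with convergents p_k = a_k·p_{k-1} + p_{k-2}, q_k = a_k·q_{k-1} + q_{k-2} (p₋₁ = 1, q₋₁ = 0):
  k = 0: a₀ = 7; p₀/q₀ = 7/1; p₀² − 63·q₀² = 49 − 63 = -14.
  k = 1: m = 7, d = 14, a = ⌊(7 + 7)/14⌋ = 1; p/q = (1·7 + 1)/(1·1 + 0) = 8/1; p² − 63·q² = 64 − 63 = 1.
  The first convergent with p² − 63·q² = 1 gives the fundamental solution (x₁, y₁) = (8, 1).
Step 2: Apply the recurrence (x_{n+1}, y_{n+1}) = (x₁x_n + 63y₁y_n, x₁y_n + y₁x_n) repeatedly.
  From (x_1, y_1) = (8, 1): x_2 = 8·8 + 63·1·1 = 127; y_2 = 8·1 + 1·8 = 16.
  From (x_2, y_2) = (127, 16): x_3 = 8·127 + 63·1·16 = 2024; y_3 = 8·16 + 1·127 = 255.
  From (x_3, y_3) = (2024, 255): x_4 = 8·2024 + 63·1·255 = 32257; y_4 = 8·255 + 1·2024 = 4064.
  From (x_4, y_4) = (32257, 4064): x_5 = 8·32257 + 63·1·4064 = 514088; y_5 = 8·4064 + 1·32257 = 64769.
  From (x_5, y_5) = (514088, 64769): x_6 = 8·514088 + 63·1·64769 = 8193151; y_6 = 8·64769 + 1·514088 = 1032240.
  From (x_6, y_6) = (8193151, 1032240): x_7 = 8·8193151 + 63·1·1032240 = 130576328; y_7 = 8·1032240 + 1·8193151 = 16451071.
Step 3: Verify x_7² - 63·y_7² = 17050177433963584 - 17050177433963583 = 1 (should be 1). ✓

(x_1, y_1) = (8, 1); (x_7, y_7) = (130576328, 16451071).


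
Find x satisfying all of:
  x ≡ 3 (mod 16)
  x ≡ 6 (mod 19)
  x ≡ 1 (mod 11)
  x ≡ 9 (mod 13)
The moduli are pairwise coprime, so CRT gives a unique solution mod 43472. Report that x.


Product of moduli M = 16 · 19 · 11 · 13 = 43472.
Merge one congruence at a time:
  Start: x ≡ 3 (mod 16).
  Combine with x ≡ 6 (mod 19); new modulus lcm = 304.
    Write x = 3 + 16·t and substitute into x ≡ 6 (mod 19): 16·t ≡ 6 − 3 = 3 (mod 19).
    The inverse of 16 mod 19 is 6 (since 16·6 = 96 = 5·19 + 1), so t ≡ 6·3 = 18 ≡ 18 (mod 19).
    Then x = 3 + 16·18 = 291, valid modulo lcm(16, 19) = 304: x ≡ 291 (mod 304).
  Combine with x ≡ 1 (mod 11); new modulus lcm = 3344.
    Write x = 291 + 304·t and substitute into x ≡ 1 (mod 11): 304·t ≡ 1 − 291 = -290 (mod 11).
    Reduce coefficients mod 11: 7·t ≡ 7 (mod 11).
    The inverse of 7 mod 11 is 8 (since 7·8 = 56 = 5·11 + 1), so t ≡ 8·7 = 56 ≡ 1 (mod 11).
    Then x = 291 + 304·1 = 595, valid modulo lcm(304, 11) = 3344: x ≡ 595 (mod 3344).
  Combine with x ≡ 9 (mod 13); new modulus lcm = 43472.
    Write x = 595 + 3344·t and substitute into x ≡ 9 (mod 13): 3344·t ≡ 9 − 595 = -586 (mod 13).
    Reduce coefficients mod 13: 3·t ≡ 12 (mod 13).
    The inverse of 3 mod 13 is 9 (since 3·9 = 27 = 2·13 + 1), so t ≡ 9·12 = 108 ≡ 4 (mod 13).
    Then x = 595 + 3344·4 = 13971, valid modulo lcm(3344, 13) = 43472: x ≡ 13971 (mod 43472).
Verify against each original: 13971 mod 16 = 3, 13971 mod 19 = 6, 13971 mod 11 = 1, 13971 mod 13 = 9.

x ≡ 13971 (mod 43472).


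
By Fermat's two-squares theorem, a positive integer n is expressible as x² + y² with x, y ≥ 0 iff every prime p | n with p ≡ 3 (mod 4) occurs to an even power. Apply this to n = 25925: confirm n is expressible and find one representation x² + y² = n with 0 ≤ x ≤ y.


Step 1: Factor n = 25925 = 5^2 · 17 · 61.
Step 2: Check the mod-4 condition on each prime factor: 5 ≡ 1 (mod 4), exponent 2; 17 ≡ 1 (mod 4), exponent 1; 61 ≡ 1 (mod 4), exponent 1.
All primes ≡ 3 (mod 4) appear to even exponent (or don't appear), so by the two-squares theorem n IS expressible as a sum of two squares.
Step 3: Build a representation. Group n = k² · m with k = 5 and m = 17 · 61 = 1037 (a product of primes ≡ 1 (mod 4)); a representation of m scales to one of n via (k·x)² + (k·y)² = k²(x² + y²). Each prime p ≡ 1 (mod 4) is itself a sum of two squares; find a² by testing p − a² for a perfect square:
  17: 17 − 1² = 16 = 4² ⇒ 17 = 1² + 4².
  61: 61 − 1² = 60, 61 − 2² = 57, 61 − 3² = 52, 61 − 4² = 45, 61 − 5² = 36 = 6² ⇒ 61 = 5² + 6².
  Combine using the Brahmagupta–Fibonacci identity (a² + b²)(c² + d²) = (ac − bd)² + (ad + bc)² = (ac + bd)² + (ad − bc)²:
  17 · 61 = 1037: from (1² + 4²)(5² + 6²), take (1·5 − 4·6, 1·6 + 4·5) = (5 − 24, 6 + 20) = (-19, 26); dropping signs (only squares matter) gives (19, 26); check 19² + 26² = 361 + 676 = 1037 ✓.
  Scale by k = 5: (5·19, 5·26) = (95, 130).
Step 4: Order so x ≤ y and verify: 95² + 130² = 9025 + 16900 = 25925 = n. ✓

n = 25925 = 95² + 130² (one valid representation with x ≤ y).


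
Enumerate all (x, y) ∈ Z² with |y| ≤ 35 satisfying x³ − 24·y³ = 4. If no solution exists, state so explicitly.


The equation is x³ - 24y³ = 4. For fixed y, x³ = 24·y³ + 4, so a solution requires the RHS to be a perfect cube.
Strategy: iterate y from -35 to 35, compute RHS = 24·y³ + 4, and check whether it is a (positive or negative) perfect cube.
Check small values of y:
  y = 0: RHS = 4 is not a perfect cube.
  y = 1: RHS = 28 is not a perfect cube.
  y = -1: RHS = -20 is not a perfect cube.
  y = 2: RHS = 196 is not a perfect cube.
  y = -2: RHS = -188 is not a perfect cube.
  y = 3: RHS = 652 is not a perfect cube.
  y = -3: RHS = -644 is not a perfect cube.
Continuing the search up to |y| = 35 finds no solutions either.
No (x, y) in the scanned range satisfies the equation.

No integer solutions with |y| ≤ 35.


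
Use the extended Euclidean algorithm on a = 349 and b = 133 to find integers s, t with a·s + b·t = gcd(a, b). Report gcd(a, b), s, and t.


Euclidean algorithm on (349, 133) — divide until remainder is 0:
  349 = 2 · 133 + 83
  133 = 1 · 83 + 50
  83 = 1 · 50 + 33
  50 = 1 · 33 + 17
  33 = 1 · 17 + 16
  17 = 1 · 16 + 1
  16 = 16 · 1 + 0
gcd(349, 133) = 1.
Track Bezout coefficients alongside the remainders: start with r₀ = 349 = a·1 + b·0 (s = 1, t = 0) and r₁ = 133 = a·0 + b·1 (s = 0, t = 1); each new remainder r_{k+1} = r_{k-1} − q_k·r_k inherits s_{k+1} = s_{k-1} − q_k·s_k, t_{k+1} = t_{k-1} − q_k·t_k, so r_k = a·s_k + b·t_k at every step:
  q = 2: r = 83, s = 1 − 2·0 = 1, t = 0 − 2·1 = -2  (check: 349·1 + 133·(-2) = 83)
  q = 1: r = 50, s = 0 − 1·1 = -1, t = 1 − 1·(-2) = 3  (check: 349·(-1) + 133·3 = 50)
  q = 1: r = 33, s = 1 − 1·(-1) = 2, t = -2 − 1·3 = -5  (check: 349·2 + 133·(-5) = 33)
  q = 1: r = 17, s = -1 − 1·2 = -3, t = 3 − 1·(-5) = 8  (check: 349·(-3) + 133·8 = 17)
  q = 1: r = 16, s = 2 − 1·(-3) = 5, t = -5 − 1·8 = -13  (check: 349·5 + 133·(-13) = 16)
  q = 1: r = 1, s = -3 − 1·5 = -8, t = 8 − 1·(-13) = 21  (check: 349·(-8) + 133·21 = 1)
The row with r = 1 (the gcd) gives the Bezout coefficients s = -8, t = 21.
Result: 349 · (-8) + 133 · (21) = 1.

gcd(349, 133) = 1; s = -8, t = 21 (check: 349·(-8) + 133·21 = 1).


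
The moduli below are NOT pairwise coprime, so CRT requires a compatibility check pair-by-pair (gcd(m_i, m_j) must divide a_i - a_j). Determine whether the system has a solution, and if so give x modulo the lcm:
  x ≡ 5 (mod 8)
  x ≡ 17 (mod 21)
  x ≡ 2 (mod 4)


Moduli 8, 21, 4 are not pairwise coprime, so CRT works modulo lcm(m_i) when all pairwise compatibility conditions hold.
Pairwise compatibility: gcd(m_i, m_j) must divide a_i - a_j for every pair.
Merge one congruence at a time:
  Start: x ≡ 5 (mod 8).
  Combine with x ≡ 17 (mod 21): gcd(8, 21) = 1; 17 - 5 = 12, which IS divisible by 1, so compatible.
    Write x = 5 + 8·t and substitute into x ≡ 17 (mod 21): 8·t ≡ 17 − 5 = 12 (mod 21).
    The inverse of 8 mod 21 is 8 (since 8·8 = 64 = 3·21 + 1), so t ≡ 8·12 = 96 ≡ 12 (mod 21).
    Then x = 5 + 8·12 = 101, valid modulo lcm(8, 21) = 168: x ≡ 101 (mod 168).
  Combine with x ≡ 2 (mod 4): gcd(168, 4) = 4, and 2 - 101 = -99 is NOT divisible by 4.
    ⇒ system is inconsistent (no integer solution).

No solution (the system is inconsistent).


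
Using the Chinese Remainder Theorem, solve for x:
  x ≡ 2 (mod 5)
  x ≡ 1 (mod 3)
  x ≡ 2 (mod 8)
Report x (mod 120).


Moduli 5, 3, 8 are pairwise coprime; by CRT there is a unique solution modulo M = 5 · 3 · 8 = 120.
Solve pairwise, accumulating the modulus:
  Start with x ≡ 2 (mod 5).
  Combine with x ≡ 1 (mod 3): since gcd(5, 3) = 1, we get a unique residue mod 15.
    Write x = 2 + 5·t and substitute into x ≡ 1 (mod 3): 5·t ≡ 1 − 2 = -1 (mod 3).
    Reduce coefficients mod 3: 2·t ≡ 2 (mod 3).
    The inverse of 2 mod 3 is 2 (since 2·2 = 4 = 1·3 + 1), so t ≡ 2·2 = 4 ≡ 1 (mod 3).
    Then x = 2 + 5·1 = 7, valid modulo lcm(5, 3) = 15: x ≡ 7 (mod 15).
  Combine with x ≡ 2 (mod 8): since gcd(15, 8) = 1, we get a unique residue mod 120.
    Write x = 7 + 15·t and substitute into x ≡ 2 (mod 8): 15·t ≡ 2 − 7 = -5 (mod 8).
    Reduce coefficients mod 8: 7·t ≡ 3 (mod 8).
    The inverse of 7 mod 8 is 7 (since 7·7 = 49 = 6·8 + 1), so t ≡ 7·3 = 21 ≡ 5 (mod 8).
    Then x = 7 + 15·5 = 82, valid modulo lcm(15, 8) = 120: x ≡ 82 (mod 120).
Verify: 82 mod 5 = 2 ✓, 82 mod 3 = 1 ✓, 82 mod 8 = 2 ✓.

x ≡ 82 (mod 120).


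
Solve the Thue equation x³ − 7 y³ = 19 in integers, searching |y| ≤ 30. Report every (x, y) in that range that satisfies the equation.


The equation is x³ - 7y³ = 19. For fixed y, x³ = 7·y³ + 19, so a solution requires the RHS to be a perfect cube.
Strategy: iterate y from -30 to 30, compute RHS = 7·y³ + 19, and check whether it is a (positive or negative) perfect cube.
Check small values of y:
  y = 0: RHS = 19 is not a perfect cube.
  y = 1: RHS = 26 is not a perfect cube.
  y = -1: RHS = 12 is not a perfect cube.
  y = 2: RHS = 75 is not a perfect cube.
  y = -2: RHS = -37 is not a perfect cube.
  y = 3: RHS = 208 is not a perfect cube.
  y = -3: RHS = -170 is not a perfect cube.
Continuing the search up to |y| = 30 finds no solutions either.
No (x, y) in the scanned range satisfies the equation.

No integer solutions with |y| ≤ 30.


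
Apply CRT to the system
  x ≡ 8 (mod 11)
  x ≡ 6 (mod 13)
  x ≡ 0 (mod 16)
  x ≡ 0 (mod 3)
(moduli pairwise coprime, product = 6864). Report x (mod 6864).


Product of moduli M = 11 · 13 · 16 · 3 = 6864.
Merge one congruence at a time:
  Start: x ≡ 8 (mod 11).
  Combine with x ≡ 6 (mod 13); new modulus lcm = 143.
    Write x = 8 + 11·t and substitute into x ≡ 6 (mod 13): 11·t ≡ 6 − 8 = -2 (mod 13).
    Reduce coefficients mod 13: 11·t ≡ 11 (mod 13).
    The inverse of 11 mod 13 is 6 (since 11·6 = 66 = 5·13 + 1), so t ≡ 6·11 = 66 ≡ 1 (mod 13).
    Then x = 8 + 11·1 = 19, valid modulo lcm(11, 13) = 143: x ≡ 19 (mod 143).
  Combine with x ≡ 0 (mod 16); new modulus lcm = 2288.
    Write x = 19 + 143·t and substitute into x ≡ 0 (mod 16): 143·t ≡ 0 − 19 = -19 (mod 16).
    Reduce coefficients mod 16: 15·t ≡ 13 (mod 16).
    The inverse of 15 mod 16 is 15 (since 15·15 = 225 = 14·16 + 1), so t ≡ 15·13 = 195 ≡ 3 (mod 16).
    Then x = 19 + 143·3 = 448, valid modulo lcm(143, 16) = 2288: x ≡ 448 (mod 2288).
  Combine with x ≡ 0 (mod 3); new modulus lcm = 6864.
    Write x = 448 + 2288·t and substitute into x ≡ 0 (mod 3): 2288·t ≡ 0 − 448 = -448 (mod 3).
    Reduce coefficients mod 3: 2·t ≡ 2 (mod 3).
    The inverse of 2 mod 3 is 2 (since 2·2 = 4 = 1·3 + 1), so t ≡ 2·2 = 4 ≡ 1 (mod 3).
    Then x = 448 + 2288·1 = 2736, valid modulo lcm(2288, 3) = 6864: x ≡ 2736 (mod 6864).
Verify against each original: 2736 mod 11 = 8, 2736 mod 13 = 6, 2736 mod 16 = 0, 2736 mod 3 = 0.

x ≡ 2736 (mod 6864).


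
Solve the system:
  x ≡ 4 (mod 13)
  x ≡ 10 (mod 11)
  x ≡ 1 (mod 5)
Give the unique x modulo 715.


Moduli 13, 11, 5 are pairwise coprime; by CRT there is a unique solution modulo M = 13 · 11 · 5 = 715.
Solve pairwise, accumulating the modulus:
  Start with x ≡ 4 (mod 13).
  Combine with x ≡ 10 (mod 11): since gcd(13, 11) = 1, we get a unique residue mod 143.
    Write x = 4 + 13·t and substitute into x ≡ 10 (mod 11): 13·t ≡ 10 − 4 = 6 (mod 11).
    Reduce coefficients mod 11: 2·t ≡ 6 (mod 11).
    The inverse of 2 mod 11 is 6 (since 2·6 = 12 = 1·11 + 1), so t ≡ 6·6 = 36 ≡ 3 (mod 11).
    Then x = 4 + 13·3 = 43, valid modulo lcm(13, 11) = 143: x ≡ 43 (mod 143).
  Combine with x ≡ 1 (mod 5): since gcd(143, 5) = 1, we get a unique residue mod 715.
    Write x = 43 + 143·t and substitute into x ≡ 1 (mod 5): 143·t ≡ 1 − 43 = -42 (mod 5).
    Reduce coefficients mod 5: 3·t ≡ 3 (mod 5).
    The inverse of 3 mod 5 is 2 (since 3·2 = 6 = 1·5 + 1), so t ≡ 2·3 = 6 ≡ 1 (mod 5).
    Then x = 43 + 143·1 = 186, valid modulo lcm(143, 5) = 715: x ≡ 186 (mod 715).
Verify: 186 mod 13 = 4 ✓, 186 mod 11 = 10 ✓, 186 mod 5 = 1 ✓.

x ≡ 186 (mod 715).


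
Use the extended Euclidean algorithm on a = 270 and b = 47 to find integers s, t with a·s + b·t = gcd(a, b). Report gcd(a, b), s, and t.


Euclidean algorithm on (270, 47) — divide until remainder is 0:
  270 = 5 · 47 + 35
  47 = 1 · 35 + 12
  35 = 2 · 12 + 11
  12 = 1 · 11 + 1
  11 = 11 · 1 + 0
gcd(270, 47) = 1.
Track Bezout coefficients alongside the remainders: start with r₀ = 270 = a·1 + b·0 (s = 1, t = 0) and r₁ = 47 = a·0 + b·1 (s = 0, t = 1); each new remainder r_{k+1} = r_{k-1} − q_k·r_k inherits s_{k+1} = s_{k-1} − q_k·s_k, t_{k+1} = t_{k-1} − q_k·t_k, so r_k = a·s_k + b·t_k at every step:
  q = 5: r = 35, s = 1 − 5·0 = 1, t = 0 − 5·1 = -5  (check: 270·1 + 47·(-5) = 35)
  q = 1: r = 12, s = 0 − 1·1 = -1, t = 1 − 1·(-5) = 6  (check: 270·(-1) + 47·6 = 12)
  q = 2: r = 11, s = 1 − 2·(-1) = 3, t = -5 − 2·6 = -17  (check: 270·3 + 47·(-17) = 11)
  q = 1: r = 1, s = -1 − 1·3 = -4, t = 6 − 1·(-17) = 23  (check: 270·(-4) + 47·23 = 1)
The row with r = 1 (the gcd) gives the Bezout coefficients s = -4, t = 23.
Result: 270 · (-4) + 47 · (23) = 1.

gcd(270, 47) = 1; s = -4, t = 23 (check: 270·(-4) + 47·23 = 1).


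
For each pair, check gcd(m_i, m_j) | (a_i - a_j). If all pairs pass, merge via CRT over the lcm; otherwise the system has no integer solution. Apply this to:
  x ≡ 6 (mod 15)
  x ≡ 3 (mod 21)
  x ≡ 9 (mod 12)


Moduli 15, 21, 12 are not pairwise coprime, so CRT works modulo lcm(m_i) when all pairwise compatibility conditions hold.
Pairwise compatibility: gcd(m_i, m_j) must divide a_i - a_j for every pair.
Merge one congruence at a time:
  Start: x ≡ 6 (mod 15).
  Combine with x ≡ 3 (mod 21): gcd(15, 21) = 3; 3 - 6 = -3, which IS divisible by 3, so compatible.
    Write x = 6 + 15·t and substitute into x ≡ 3 (mod 21): 15·t ≡ 3 − 6 = -3 (mod 21).
    Divide the congruence (and modulus) by g = 3: 5·t ≡ -1 (mod 7).
    Reduce coefficients mod 7: 5·t ≡ 6 (mod 7).
    The inverse of 5 mod 7 is 3 (since 5·3 = 15 = 2·7 + 1), so t ≡ 3·6 = 18 ≡ 4 (mod 7).
    Then x = 6 + 15·4 = 66, valid modulo lcm(15, 21) = 105: x ≡ 66 (mod 105).
  Combine with x ≡ 9 (mod 12): gcd(105, 12) = 3; 9 - 66 = -57, which IS divisible by 3, so compatible.
    Write x = 66 + 105·t and substitute into x ≡ 9 (mod 12): 105·t ≡ 9 − 66 = -57 (mod 12).
    Divide the congruence (and modulus) by g = 3: 35·t ≡ -19 (mod 4).
    Reduce coefficients mod 4: 3·t ≡ 1 (mod 4).
    The inverse of 3 mod 4 is 3 (since 3·3 = 9 = 2·4 + 1), so t ≡ 3·1 = 3 ≡ 3 (mod 4).
    Then x = 66 + 105·3 = 381, valid modulo lcm(105, 12) = 420: x ≡ 381 (mod 420).
Verify: 381 mod 15 = 6, 381 mod 21 = 3, 381 mod 12 = 9.

x ≡ 381 (mod 420).


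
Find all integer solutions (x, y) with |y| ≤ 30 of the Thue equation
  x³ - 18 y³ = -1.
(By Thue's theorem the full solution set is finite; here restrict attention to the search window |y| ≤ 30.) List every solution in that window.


The equation is x³ - 18y³ = -1. For fixed y, x³ = 18·y³ − 1, so a solution requires the RHS to be a perfect cube.
Strategy: iterate y from -30 to 30, compute RHS = 18·y³ − 1, and check whether it is a (positive or negative) perfect cube.
Check small values of y:
  y = 0: RHS = -1 = (-1)³ ⇒ x = -1 works.
  y = 1: RHS = 17 is not a perfect cube.
  y = -1: RHS = -19 is not a perfect cube.
  y = 2: RHS = 143 is not a perfect cube.
  y = -2: RHS = -145 is not a perfect cube.
  y = 3: RHS = 485 is not a perfect cube.
  y = -3: RHS = -487 is not a perfect cube.
Continuing the search up to |y| = 30 finds no further solutions beyond those listed.
Collected solutions: (-1, 0).

Solutions (with |y| ≤ 30): (-1, 0).


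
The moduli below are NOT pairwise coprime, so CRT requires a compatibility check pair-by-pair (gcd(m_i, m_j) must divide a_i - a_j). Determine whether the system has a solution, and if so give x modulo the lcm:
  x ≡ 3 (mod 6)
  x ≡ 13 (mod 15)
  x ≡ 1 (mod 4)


Moduli 6, 15, 4 are not pairwise coprime, so CRT works modulo lcm(m_i) when all pairwise compatibility conditions hold.
Pairwise compatibility: gcd(m_i, m_j) must divide a_i - a_j for every pair.
Merge one congruence at a time:
  Start: x ≡ 3 (mod 6).
  Combine with x ≡ 13 (mod 15): gcd(6, 15) = 3, and 13 - 3 = 10 is NOT divisible by 3.
    ⇒ system is inconsistent (no integer solution).

No solution (the system is inconsistent).


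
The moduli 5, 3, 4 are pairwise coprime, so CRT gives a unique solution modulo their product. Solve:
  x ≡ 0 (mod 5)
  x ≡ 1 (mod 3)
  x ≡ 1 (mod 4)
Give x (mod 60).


Moduli 5, 3, 4 are pairwise coprime; by CRT there is a unique solution modulo M = 5 · 3 · 4 = 60.
Solve pairwise, accumulating the modulus:
  Start with x ≡ 0 (mod 5).
  Combine with x ≡ 1 (mod 3): since gcd(5, 3) = 1, we get a unique residue mod 15.
    Write x = 0 + 5·t and substitute into x ≡ 1 (mod 3): 5·t ≡ 1 − 0 = 1 (mod 3).
    Reduce coefficients mod 3: 2·t ≡ 1 (mod 3).
    The inverse of 2 mod 3 is 2 (since 2·2 = 4 = 1·3 + 1), so t ≡ 2·1 = 2 ≡ 2 (mod 3).
    Then x = 0 + 5·2 = 10, valid modulo lcm(5, 3) = 15: x ≡ 10 (mod 15).
  Combine with x ≡ 1 (mod 4): since gcd(15, 4) = 1, we get a unique residue mod 60.
    Write x = 10 + 15·t and substitute into x ≡ 1 (mod 4): 15·t ≡ 1 − 10 = -9 (mod 4).
    Reduce coefficients mod 4: 3·t ≡ 3 (mod 4).
    The inverse of 3 mod 4 is 3 (since 3·3 = 9 = 2·4 + 1), so t ≡ 3·3 = 9 ≡ 1 (mod 4).
    Then x = 10 + 15·1 = 25, valid modulo lcm(15, 4) = 60: x ≡ 25 (mod 60).
Verify: 25 mod 5 = 0 ✓, 25 mod 3 = 1 ✓, 25 mod 4 = 1 ✓.

x ≡ 25 (mod 60).


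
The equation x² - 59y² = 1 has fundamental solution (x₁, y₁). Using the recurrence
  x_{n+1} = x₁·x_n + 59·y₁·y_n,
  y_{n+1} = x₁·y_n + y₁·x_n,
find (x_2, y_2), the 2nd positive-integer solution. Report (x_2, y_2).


Step 1: Find the fundamental solution (x₁, y₁) of x² - 59y² = 1.
  Expand √59 as a continued fraction. a₀ = ⌊√59⌋ = 7; iterate m_{k+1} = d_k·a_k − m_k, d_{k+1} = (59 − m_{k+1}²)/d_k, a_{k+1} = ⌊(a₀ + m_{k+1})/d_{k+1}⌋ (starting m₀ = 0, d₀ = 1), with convergents p_k = a_k·p_{k-1} + p_{k-2}, q_k = a_k·q_{k-1} + q_{k-2} (p₋₁ = 1, q₋₁ = 0):
  k = 0: a₀ = 7; p₀/q₀ = 7/1; p₀² − 59·q₀² = 49 − 59 = -10.
  k = 1: m = 7, d = 10, a = ⌊(7 + 7)/10⌋ = 1; p/q = (1·7 + 1)/(1·1 + 0) = 8/1; p² − 59·q² = 64 − 59 = 5.
  k = 2: m = 3, d = 5, a = ⌊(7 + 3)/5⌋ = 2; p/q = (2·8 + 7)/(2·1 + 1) = 23/3; p² − 59·q² = 529 − 531 = -2.
  k = 3: m = 7, d = 2, a = ⌊(7 + 7)/2⌋ = 7; p/q = (7·23 + 8)/(7·3 + 1) = 169/22; p² − 59·q² = 28561 − 28556 = 5.
  k = 4: m = 7, d = 5, a = ⌊(7 + 7)/5⌋ = 2; p/q = (2·169 + 23)/(2·22 + 3) = 361/47; p² − 59·q² = 130321 − 130331 = -10.
  k = 5: m = 3, d = 10, a = ⌊(7 + 3)/10⌋ = 1; p/q = (1·361 + 169)/(1·47 + 22) = 530/69; p² − 59·q² = 280900 − 280899 = 1.
  The first convergent with p² − 59·q² = 1 gives the fundamental solution (x₁, y₁) = (530, 69).
Step 2: Apply the recurrence (x_{n+1}, y_{n+1}) = (x₁x_n + 59y₁y_n, x₁y_n + y₁x_n) repeatedly.
  From (x_1, y_1) = (530, 69): x_2 = 530·530 + 59·69·69 = 561799; y_2 = 530·69 + 69·530 = 73140.
Step 3: Verify x_2² - 59·y_2² = 315618116401 - 315618116400 = 1 (should be 1). ✓

(x_1, y_1) = (530, 69); (x_2, y_2) = (561799, 73140).


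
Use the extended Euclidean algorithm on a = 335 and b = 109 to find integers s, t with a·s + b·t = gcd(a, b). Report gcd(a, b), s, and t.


Euclidean algorithm on (335, 109) — divide until remainder is 0:
  335 = 3 · 109 + 8
  109 = 13 · 8 + 5
  8 = 1 · 5 + 3
  5 = 1 · 3 + 2
  3 = 1 · 2 + 1
  2 = 2 · 1 + 0
gcd(335, 109) = 1.
Track Bezout coefficients alongside the remainders: start with r₀ = 335 = a·1 + b·0 (s = 1, t = 0) and r₁ = 109 = a·0 + b·1 (s = 0, t = 1); each new remainder r_{k+1} = r_{k-1} − q_k·r_k inherits s_{k+1} = s_{k-1} − q_k·s_k, t_{k+1} = t_{k-1} − q_k·t_k, so r_k = a·s_k + b·t_k at every step:
  q = 3: r = 8, s = 1 − 3·0 = 1, t = 0 − 3·1 = -3  (check: 335·1 + 109·(-3) = 8)
  q = 13: r = 5, s = 0 − 13·1 = -13, t = 1 − 13·(-3) = 40  (check: 335·(-13) + 109·40 = 5)
  q = 1: r = 3, s = 1 − 1·(-13) = 14, t = -3 − 1·40 = -43  (check: 335·14 + 109·(-43) = 3)
  q = 1: r = 2, s = -13 − 1·14 = -27, t = 40 − 1·(-43) = 83  (check: 335·(-27) + 109·83 = 2)
  q = 1: r = 1, s = 14 − 1·(-27) = 41, t = -43 − 1·83 = -126  (check: 335·41 + 109·(-126) = 1)
The row with r = 1 (the gcd) gives the Bezout coefficients s = 41, t = -126.
Result: 335 · (41) + 109 · (-126) = 1.

gcd(335, 109) = 1; s = 41, t = -126 (check: 335·41 + 109·(-126) = 1).


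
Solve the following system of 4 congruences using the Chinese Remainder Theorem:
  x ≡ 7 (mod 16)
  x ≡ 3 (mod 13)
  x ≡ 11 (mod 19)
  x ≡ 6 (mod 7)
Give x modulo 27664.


Product of moduli M = 16 · 13 · 19 · 7 = 27664.
Merge one congruence at a time:
  Start: x ≡ 7 (mod 16).
  Combine with x ≡ 3 (mod 13); new modulus lcm = 208.
    Write x = 7 + 16·t and substitute into x ≡ 3 (mod 13): 16·t ≡ 3 − 7 = -4 (mod 13).
    Reduce coefficients mod 13: 3·t ≡ 9 (mod 13).
    The inverse of 3 mod 13 is 9 (since 3·9 = 27 = 2·13 + 1), so t ≡ 9·9 = 81 ≡ 3 (mod 13).
    Then x = 7 + 16·3 = 55, valid modulo lcm(16, 13) = 208: x ≡ 55 (mod 208).
  Combine with x ≡ 11 (mod 19); new modulus lcm = 3952.
    Write x = 55 + 208·t and substitute into x ≡ 11 (mod 19): 208·t ≡ 11 − 55 = -44 (mod 19).
    Reduce coefficients mod 19: 18·t ≡ 13 (mod 19).
    The inverse of 18 mod 19 is 18 (since 18·18 = 324 = 17·19 + 1), so t ≡ 18·13 = 234 ≡ 6 (mod 19).
    Then x = 55 + 208·6 = 1303, valid modulo lcm(208, 19) = 3952: x ≡ 1303 (mod 3952).
  Combine with x ≡ 6 (mod 7); new modulus lcm = 27664.
    Write x = 1303 + 3952·t and substitute into x ≡ 6 (mod 7): 3952·t ≡ 6 − 1303 = -1297 (mod 7).
    Reduce coefficients mod 7: 4·t ≡ 5 (mod 7).
    The inverse of 4 mod 7 is 2 (since 4·2 = 8 = 1·7 + 1), so t ≡ 2·5 = 10 ≡ 3 (mod 7).
    Then x = 1303 + 3952·3 = 13159, valid modulo lcm(3952, 7) = 27664: x ≡ 13159 (mod 27664).
Verify against each original: 13159 mod 16 = 7, 13159 mod 13 = 3, 13159 mod 19 = 11, 13159 mod 7 = 6.

x ≡ 13159 (mod 27664).


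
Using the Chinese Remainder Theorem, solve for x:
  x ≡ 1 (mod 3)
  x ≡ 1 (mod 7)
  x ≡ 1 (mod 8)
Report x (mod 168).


Moduli 3, 7, 8 are pairwise coprime; by CRT there is a unique solution modulo M = 3 · 7 · 8 = 168.
Solve pairwise, accumulating the modulus:
  Start with x ≡ 1 (mod 3).
  Combine with x ≡ 1 (mod 7): since gcd(3, 7) = 1, we get a unique residue mod 21.
    Write x = 1 + 3·t and substitute into x ≡ 1 (mod 7): 3·t ≡ 1 − 1 = 0 (mod 7).
    The inverse of 3 mod 7 is 5 (since 3·5 = 15 = 2·7 + 1), so t ≡ 5·0 = 0 ≡ 0 (mod 7).
    Then x = 1 + 3·0 = 1, valid modulo lcm(3, 7) = 21: x ≡ 1 (mod 21).
  Combine with x ≡ 1 (mod 8): since gcd(21, 8) = 1, we get a unique residue mod 168.
    Write x = 1 + 21·t and substitute into x ≡ 1 (mod 8): 21·t ≡ 1 − 1 = 0 (mod 8).
    Reduce coefficients mod 8: 5·t ≡ 0 (mod 8).
    The inverse of 5 mod 8 is 5 (since 5·5 = 25 = 3·8 + 1), so t ≡ 5·0 = 0 ≡ 0 (mod 8).
    Then x = 1 + 21·0 = 1, valid modulo lcm(21, 8) = 168: x ≡ 1 (mod 168).
Verify: 1 mod 3 = 1 ✓, 1 mod 7 = 1 ✓, 1 mod 8 = 1 ✓.

x ≡ 1 (mod 168).


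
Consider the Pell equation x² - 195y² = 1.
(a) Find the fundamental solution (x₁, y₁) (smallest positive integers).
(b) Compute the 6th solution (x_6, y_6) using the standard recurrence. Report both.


Step 1: Find the fundamental solution (x₁, y₁) of x² - 195y² = 1.
  Expand √195 as a continued fraction. a₀ = ⌊√195⌋ = 13; iterate m_{k+1} = d_k·a_k − m_k, d_{k+1} = (195 − m_{k+1}²)/d_k, a_{k+1} = ⌊(a₀ + m_{k+1})/d_{k+1}⌋ (starting m₀ = 0, d₀ = 1), with convergents p_k = a_k·p_{k-1} + p_{k-2}, q_k = a_k·q_{k-1} + q_{k-2} (p₋₁ = 1, q₋₁ = 0):
  k = 0: a₀ = 13; p₀/q₀ = 13/1; p₀² − 195·q₀² = 169 − 195 = -26.
  k = 1: m = 13, d = 26, a = ⌊(13 + 13)/26⌋ = 1; p/q = (1·13 + 1)/(1·1 + 0) = 14/1; p² − 195·q² = 196 − 195 = 1.
  The first convergent with p² − 195·q² = 1 gives the fundamental solution (x₁, y₁) = (14, 1).
Step 2: Apply the recurrence (x_{n+1}, y_{n+1}) = (x₁x_n + 195y₁y_n, x₁y_n + y₁x_n) repeatedly.
  From (x_1, y_1) = (14, 1): x_2 = 14·14 + 195·1·1 = 391; y_2 = 14·1 + 1·14 = 28.
  From (x_2, y_2) = (391, 28): x_3 = 14·391 + 195·1·28 = 10934; y_3 = 14·28 + 1·391 = 783.
  From (x_3, y_3) = (10934, 783): x_4 = 14·10934 + 195·1·783 = 305761; y_4 = 14·783 + 1·10934 = 21896.
  From (x_4, y_4) = (305761, 21896): x_5 = 14·305761 + 195·1·21896 = 8550374; y_5 = 14·21896 + 1·305761 = 612305.
  From (x_5, y_5) = (8550374, 612305): x_6 = 14·8550374 + 195·1·612305 = 239104711; y_6 = 14·612305 + 1·8550374 = 17122644.
Step 3: Verify x_6² - 195·y_6² = 57171062822393521 - 57171062822393520 = 1 (should be 1). ✓

(x_1, y_1) = (14, 1); (x_6, y_6) = (239104711, 17122644).


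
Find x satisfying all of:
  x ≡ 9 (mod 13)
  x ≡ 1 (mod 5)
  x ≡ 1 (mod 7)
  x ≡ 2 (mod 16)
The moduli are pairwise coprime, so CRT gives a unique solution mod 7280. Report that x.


Product of moduli M = 13 · 5 · 7 · 16 = 7280.
Merge one congruence at a time:
  Start: x ≡ 9 (mod 13).
  Combine with x ≡ 1 (mod 5); new modulus lcm = 65.
    Write x = 9 + 13·t and substitute into x ≡ 1 (mod 5): 13·t ≡ 1 − 9 = -8 (mod 5).
    Reduce coefficients mod 5: 3·t ≡ 2 (mod 5).
    The inverse of 3 mod 5 is 2 (since 3·2 = 6 = 1·5 + 1), so t ≡ 2·2 = 4 ≡ 4 (mod 5).
    Then x = 9 + 13·4 = 61, valid modulo lcm(13, 5) = 65: x ≡ 61 (mod 65).
  Combine with x ≡ 1 (mod 7); new modulus lcm = 455.
    Write x = 61 + 65·t and substitute into x ≡ 1 (mod 7): 65·t ≡ 1 − 61 = -60 (mod 7).
    Reduce coefficients mod 7: 2·t ≡ 3 (mod 7).
    The inverse of 2 mod 7 is 4 (since 2·4 = 8 = 1·7 + 1), so t ≡ 4·3 = 12 ≡ 5 (mod 7).
    Then x = 61 + 65·5 = 386, valid modulo lcm(65, 7) = 455: x ≡ 386 (mod 455).
  Combine with x ≡ 2 (mod 16); new modulus lcm = 7280.
    Write x = 386 + 455·t and substitute into x ≡ 2 (mod 16): 455·t ≡ 2 − 386 = -384 (mod 16).
    Reduce coefficients mod 16: 7·t ≡ 0 (mod 16).
    The inverse of 7 mod 16 is 7 (since 7·7 = 49 = 3·16 + 1), so t ≡ 7·0 = 0 ≡ 0 (mod 16).
    Then x = 386 + 455·0 = 386, valid modulo lcm(455, 16) = 7280: x ≡ 386 (mod 7280).
Verify against each original: 386 mod 13 = 9, 386 mod 5 = 1, 386 mod 7 = 1, 386 mod 16 = 2.

x ≡ 386 (mod 7280).


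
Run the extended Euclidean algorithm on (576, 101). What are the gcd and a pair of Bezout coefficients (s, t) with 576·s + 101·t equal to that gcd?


Euclidean algorithm on (576, 101) — divide until remainder is 0:
  576 = 5 · 101 + 71
  101 = 1 · 71 + 30
  71 = 2 · 30 + 11
  30 = 2 · 11 + 8
  11 = 1 · 8 + 3
  8 = 2 · 3 + 2
  3 = 1 · 2 + 1
  2 = 2 · 1 + 0
gcd(576, 101) = 1.
Track Bezout coefficients alongside the remainders: start with r₀ = 576 = a·1 + b·0 (s = 1, t = 0) and r₁ = 101 = a·0 + b·1 (s = 0, t = 1); each new remainder r_{k+1} = r_{k-1} − q_k·r_k inherits s_{k+1} = s_{k-1} − q_k·s_k, t_{k+1} = t_{k-1} − q_k·t_k, so r_k = a·s_k + b·t_k at every step:
  q = 5: r = 71, s = 1 − 5·0 = 1, t = 0 − 5·1 = -5  (check: 576·1 + 101·(-5) = 71)
  q = 1: r = 30, s = 0 − 1·1 = -1, t = 1 − 1·(-5) = 6  (check: 576·(-1) + 101·6 = 30)
  q = 2: r = 11, s = 1 − 2·(-1) = 3, t = -5 − 2·6 = -17  (check: 576·3 + 101·(-17) = 11)
  q = 2: r = 8, s = -1 − 2·3 = -7, t = 6 − 2·(-17) = 40  (check: 576·(-7) + 101·40 = 8)
  q = 1: r = 3, s = 3 − 1·(-7) = 10, t = -17 − 1·40 = -57  (check: 576·10 + 101·(-57) = 3)
  q = 2: r = 2, s = -7 − 2·10 = -27, t = 40 − 2·(-57) = 154  (check: 576·(-27) + 101·154 = 2)
  q = 1: r = 1, s = 10 − 1·(-27) = 37, t = -57 − 1·154 = -211  (check: 576·37 + 101·(-211) = 1)
The row with r = 1 (the gcd) gives the Bezout coefficients s = 37, t = -211.
Result: 576 · (37) + 101 · (-211) = 1.

gcd(576, 101) = 1; s = 37, t = -211 (check: 576·37 + 101·(-211) = 1).


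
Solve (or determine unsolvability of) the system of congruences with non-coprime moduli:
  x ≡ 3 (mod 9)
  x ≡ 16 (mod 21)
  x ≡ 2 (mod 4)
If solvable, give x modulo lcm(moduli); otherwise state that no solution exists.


Moduli 9, 21, 4 are not pairwise coprime, so CRT works modulo lcm(m_i) when all pairwise compatibility conditions hold.
Pairwise compatibility: gcd(m_i, m_j) must divide a_i - a_j for every pair.
Merge one congruence at a time:
  Start: x ≡ 3 (mod 9).
  Combine with x ≡ 16 (mod 21): gcd(9, 21) = 3, and 16 - 3 = 13 is NOT divisible by 3.
    ⇒ system is inconsistent (no integer solution).

No solution (the system is inconsistent).
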